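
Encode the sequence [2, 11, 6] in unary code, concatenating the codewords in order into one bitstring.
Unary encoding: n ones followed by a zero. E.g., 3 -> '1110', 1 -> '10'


Encode each number as n ones followed by a terminating 0:
  2 -> 110 (3 bits)
  11 -> 111111111110 (12 bits)
  6 -> 1111110 (7 bits)
Total length = 3 + 12 + 7 = 22 bits.

Unary([2, 11, 6]) = 1101111111111101111110 (22 bits)


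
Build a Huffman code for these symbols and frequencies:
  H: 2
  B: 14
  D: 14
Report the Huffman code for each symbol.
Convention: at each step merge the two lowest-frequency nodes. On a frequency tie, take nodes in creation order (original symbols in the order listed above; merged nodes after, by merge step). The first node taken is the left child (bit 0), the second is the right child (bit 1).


Huffman tree construction:
Step 1: Merge H(2) + B(14) = 16
Step 2: Merge D(14) + (H+B)(16) = 30
Read each symbol's code off the tree from the root (left child = 0, right child = 1).

Codes:
  H: 10 (length 2)
  B: 11 (length 2)
  D: 0 (length 1)
Average code length: 46/30 = 1.5333 bits/symbol


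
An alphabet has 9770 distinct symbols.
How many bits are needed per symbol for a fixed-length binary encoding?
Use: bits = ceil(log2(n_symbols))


log2(9770) = 13.2541
Bracket: 2^13 = 8192 < 9770 <= 2^14 = 16384
So ceil(log2(9770)) = 14

bits = ceil(log2(9770)) = ceil(13.2541) = 14 bits


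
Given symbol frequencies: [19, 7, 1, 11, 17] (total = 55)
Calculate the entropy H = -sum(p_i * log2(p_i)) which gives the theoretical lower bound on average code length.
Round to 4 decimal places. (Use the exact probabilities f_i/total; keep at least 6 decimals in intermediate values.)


Per-symbol terms -p_i * log2(p_i) with p_i = f_i/55:
  p = 19/55 = 0.345455: log2(p) = -1.533432, -p*log2(p) = 0.529731
  p = 7/55 = 0.127273: log2(p) = -2.974005, -p*log2(p) = 0.378510
  p = 1/55 = 0.018182: log2(p) = -5.781360, -p*log2(p) = 0.105116
  p = 11/55 = 0.200000: log2(p) = -2.321928, -p*log2(p) = 0.464386
  p = 17/55 = 0.309091: log2(p) = -1.693897, -p*log2(p) = 0.523568
H = 0.529731 + 0.378510 + 0.105116 + 0.464386 + 0.523568 = 2.001311

H = 2.0013 bits/symbol


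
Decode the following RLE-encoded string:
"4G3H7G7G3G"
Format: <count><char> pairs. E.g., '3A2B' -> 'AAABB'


Expanding each <count><char> pair:
  4G -> 'GGGG'
  3H -> 'HHH'
  7G -> 'GGGGGGG'
  7G -> 'GGGGGGG'
  3G -> 'GGG'

Decoded = GGGGHHHGGGGGGGGGGGGGGGGG


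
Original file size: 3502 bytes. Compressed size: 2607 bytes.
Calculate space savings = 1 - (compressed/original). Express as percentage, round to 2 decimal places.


ratio = compressed/original = 2607/3502 = 0.744432
savings = 1 - ratio = 1 - 0.744432 = 0.255568
as a percentage: 0.255568 * 100 = 25.56%

Space savings = 1 - 2607/3502 = 25.56%


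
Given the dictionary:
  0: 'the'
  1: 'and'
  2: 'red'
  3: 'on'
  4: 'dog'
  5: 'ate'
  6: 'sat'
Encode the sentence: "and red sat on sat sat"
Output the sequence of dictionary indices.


Look up each word in the dictionary:
  'and' -> 1
  'red' -> 2
  'sat' -> 6
  'on' -> 3
  'sat' -> 6
  'sat' -> 6

Encoded: [1, 2, 6, 3, 6, 6]


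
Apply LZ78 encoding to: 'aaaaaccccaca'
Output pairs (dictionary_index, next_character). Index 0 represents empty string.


LZ78 encoding steps:
Dictionary: {0: ''}
Step 1: w='' (idx 0), next='a' -> output (0, 'a'), add 'a' as idx 1
Step 2: w='a' (idx 1), next='a' -> output (1, 'a'), add 'aa' as idx 2
Step 3: w='aa' (idx 2), next='c' -> output (2, 'c'), add 'aac' as idx 3
Step 4: w='' (idx 0), next='c' -> output (0, 'c'), add 'c' as idx 4
Step 5: w='c' (idx 4), next='c' -> output (4, 'c'), add 'cc' as idx 5
Step 6: w='a' (idx 1), next='c' -> output (1, 'c'), add 'ac' as idx 6
Step 7: w='a' (idx 1), end of input -> output (1, '')


Encoded: [(0, 'a'), (1, 'a'), (2, 'c'), (0, 'c'), (4, 'c'), (1, 'c'), (1, '')]


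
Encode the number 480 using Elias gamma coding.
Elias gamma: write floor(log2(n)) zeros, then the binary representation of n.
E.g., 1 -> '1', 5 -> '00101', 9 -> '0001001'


num_bits = floor(log2(480)) + 1 = 9
leading_zeros = num_bits - 1 = 8
binary(480) = 111100000

Elias gamma(480) = '00000000' + '111100000' = 00000000111100000 (17 bits)


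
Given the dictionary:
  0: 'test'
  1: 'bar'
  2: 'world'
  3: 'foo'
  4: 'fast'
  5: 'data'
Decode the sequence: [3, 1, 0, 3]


Look up each index in the dictionary:
  3 -> 'foo'
  1 -> 'bar'
  0 -> 'test'
  3 -> 'foo'

Decoded: "foo bar test foo"


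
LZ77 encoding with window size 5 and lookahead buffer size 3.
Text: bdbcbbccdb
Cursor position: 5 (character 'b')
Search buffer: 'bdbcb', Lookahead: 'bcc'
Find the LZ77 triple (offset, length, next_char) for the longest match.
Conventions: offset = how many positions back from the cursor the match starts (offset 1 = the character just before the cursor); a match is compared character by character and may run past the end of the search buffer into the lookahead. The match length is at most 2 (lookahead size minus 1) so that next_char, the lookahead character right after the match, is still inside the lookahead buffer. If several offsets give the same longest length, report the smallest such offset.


Try each offset into the search buffer:
  offset=1 (pos 4, char 'b'): match length 1
  offset=2 (pos 3, char 'c'): match length 0
  offset=3 (pos 2, char 'b'): match length 2
  offset=4 (pos 1, char 'd'): match length 0
  offset=5 (pos 0, char 'b'): match length 1
Longest match has length 2 at offset 3.
next_char = character at position 5 + 2 = 7 -> 'c'

Best match: offset=3, length=2 (matching 'bc' starting at position 2)
LZ77 triple: (3, 2, 'c')


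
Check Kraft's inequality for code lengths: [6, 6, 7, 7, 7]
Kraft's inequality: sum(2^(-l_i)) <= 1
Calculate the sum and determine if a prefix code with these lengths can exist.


Sum = 2^(-6) + 2^(-6) + 2^(-7) + 2^(-7) + 2^(-7)
    = 0.015625 + 0.015625 + 0.0078125 + 0.0078125 + 0.0078125
    = 7/128 = 0.0546875
Since 0.0546875 <= 1, Kraft's inequality IS satisfied.
A prefix code with these lengths CAN exist.

Kraft sum = 0.0546875. Satisfied.


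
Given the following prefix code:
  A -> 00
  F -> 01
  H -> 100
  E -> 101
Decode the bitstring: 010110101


Decoding step by step:
Bits 01 -> F
Bits 01 -> F
Bits 101 -> E
Bits 01 -> F


Decoded message: FFEF


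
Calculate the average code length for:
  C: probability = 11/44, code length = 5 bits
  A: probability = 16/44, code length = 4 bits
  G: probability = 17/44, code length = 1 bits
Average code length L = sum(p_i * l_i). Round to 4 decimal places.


Weighted contributions p_i * l_i:
  C: (11/44) * 5 = 55/44
  A: (16/44) * 4 = 64/44
  G: (17/44) * 1 = 17/44
Sum = (55 + 64 + 17)/44 = 136/44

L = 136/44 = 3.0909 bits/symbol


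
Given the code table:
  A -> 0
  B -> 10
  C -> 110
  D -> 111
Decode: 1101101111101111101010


Decoding:
110 -> C
110 -> C
111 -> D
110 -> C
111 -> D
110 -> C
10 -> B
10 -> B


Result: CCDCDCBB


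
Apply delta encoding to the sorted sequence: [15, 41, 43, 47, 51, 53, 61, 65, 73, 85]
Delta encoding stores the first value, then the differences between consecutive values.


First value: 15
Deltas:
  41 - 15 = 26
  43 - 41 = 2
  47 - 43 = 4
  51 - 47 = 4
  53 - 51 = 2
  61 - 53 = 8
  65 - 61 = 4
  73 - 65 = 8
  85 - 73 = 12


Delta encoded: [15, 26, 2, 4, 4, 2, 8, 4, 8, 12]


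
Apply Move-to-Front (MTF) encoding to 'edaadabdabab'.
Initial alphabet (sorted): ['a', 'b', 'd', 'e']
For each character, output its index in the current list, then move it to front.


MTF encoding:
'e': index 3 in ['a', 'b', 'd', 'e'] -> ['e', 'a', 'b', 'd']
'd': index 3 in ['e', 'a', 'b', 'd'] -> ['d', 'e', 'a', 'b']
'a': index 2 in ['d', 'e', 'a', 'b'] -> ['a', 'd', 'e', 'b']
'a': index 0 in ['a', 'd', 'e', 'b'] -> ['a', 'd', 'e', 'b']
'd': index 1 in ['a', 'd', 'e', 'b'] -> ['d', 'a', 'e', 'b']
'a': index 1 in ['d', 'a', 'e', 'b'] -> ['a', 'd', 'e', 'b']
'b': index 3 in ['a', 'd', 'e', 'b'] -> ['b', 'a', 'd', 'e']
'd': index 2 in ['b', 'a', 'd', 'e'] -> ['d', 'b', 'a', 'e']
'a': index 2 in ['d', 'b', 'a', 'e'] -> ['a', 'd', 'b', 'e']
'b': index 2 in ['a', 'd', 'b', 'e'] -> ['b', 'a', 'd', 'e']
'a': index 1 in ['b', 'a', 'd', 'e'] -> ['a', 'b', 'd', 'e']
'b': index 1 in ['a', 'b', 'd', 'e'] -> ['b', 'a', 'd', 'e']


Output: [3, 3, 2, 0, 1, 1, 3, 2, 2, 2, 1, 1]


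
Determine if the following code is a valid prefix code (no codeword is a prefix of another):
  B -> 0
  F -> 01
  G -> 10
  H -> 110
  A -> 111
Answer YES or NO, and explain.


Checking each pair (does one codeword prefix another?):
  B='0' vs F='01': prefix -- VIOLATION

NO -- this is NOT a valid prefix code. B (0) is a prefix of F (01).


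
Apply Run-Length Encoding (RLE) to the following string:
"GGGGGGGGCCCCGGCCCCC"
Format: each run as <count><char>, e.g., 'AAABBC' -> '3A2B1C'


Scanning runs left to right:
  i=0: run of 'G' x 8 -> '8G'
  i=8: run of 'C' x 4 -> '4C'
  i=12: run of 'G' x 2 -> '2G'
  i=14: run of 'C' x 5 -> '5C'

RLE = 8G4C2G5C


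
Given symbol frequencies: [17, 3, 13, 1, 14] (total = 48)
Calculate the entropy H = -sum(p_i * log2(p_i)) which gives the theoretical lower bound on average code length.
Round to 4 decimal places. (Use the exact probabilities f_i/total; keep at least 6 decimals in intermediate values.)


Per-symbol terms -p_i * log2(p_i) with p_i = f_i/48:
  p = 17/48 = 0.354167: log2(p) = -1.497500, -p*log2(p) = 0.530364
  p = 3/48 = 0.062500: log2(p) = -4.000000, -p*log2(p) = 0.250000
  p = 13/48 = 0.270833: log2(p) = -1.884523, -p*log2(p) = 0.510392
  p = 1/48 = 0.020833: log2(p) = -5.584963, -p*log2(p) = 0.116353
  p = 14/48 = 0.291667: log2(p) = -1.777608, -p*log2(p) = 0.518469
H = 0.530364 + 0.250000 + 0.510392 + 0.116353 + 0.518469 = 1.925578

H = 1.9256 bits/symbol


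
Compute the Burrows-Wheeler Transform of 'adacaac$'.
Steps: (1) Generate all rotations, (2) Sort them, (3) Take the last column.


Rotations (sorted):
  0: $adacaac -> last char: c
  1: aac$adac -> last char: c
  2: ac$adaca -> last char: a
  3: acaac$ad -> last char: d
  4: adacaac$ -> last char: $
  5: c$adacaa -> last char: a
  6: caac$ada -> last char: a
  7: dacaac$a -> last char: a


BWT = ccad$aaa


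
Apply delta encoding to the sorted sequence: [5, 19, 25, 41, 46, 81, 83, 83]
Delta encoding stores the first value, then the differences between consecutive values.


First value: 5
Deltas:
  19 - 5 = 14
  25 - 19 = 6
  41 - 25 = 16
  46 - 41 = 5
  81 - 46 = 35
  83 - 81 = 2
  83 - 83 = 0


Delta encoded: [5, 14, 6, 16, 5, 35, 2, 0]


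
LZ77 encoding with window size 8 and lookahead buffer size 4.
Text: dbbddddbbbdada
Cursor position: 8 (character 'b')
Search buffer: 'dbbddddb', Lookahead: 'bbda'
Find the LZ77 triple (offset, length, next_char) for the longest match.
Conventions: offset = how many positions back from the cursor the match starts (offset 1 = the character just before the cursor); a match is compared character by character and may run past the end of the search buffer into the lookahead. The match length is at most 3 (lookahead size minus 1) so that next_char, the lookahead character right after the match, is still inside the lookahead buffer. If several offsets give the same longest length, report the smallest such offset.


Try each offset into the search buffer:
  offset=1 (pos 7, char 'b'): match length 2
  offset=2 (pos 6, char 'd'): match length 0
  offset=3 (pos 5, char 'd'): match length 0
  offset=4 (pos 4, char 'd'): match length 0
  offset=5 (pos 3, char 'd'): match length 0
  offset=6 (pos 2, char 'b'): match length 1
  offset=7 (pos 1, char 'b'): match length 3
  offset=8 (pos 0, char 'd'): match length 0
Longest match has length 3 at offset 7.
next_char = character at position 8 + 3 = 11 -> 'a'

Best match: offset=7, length=3 (matching 'bbd' starting at position 1)
LZ77 triple: (7, 3, 'a')


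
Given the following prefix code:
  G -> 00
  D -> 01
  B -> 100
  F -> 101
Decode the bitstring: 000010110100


Decoding step by step:
Bits 00 -> G
Bits 00 -> G
Bits 101 -> F
Bits 101 -> F
Bits 00 -> G


Decoded message: GGFFG


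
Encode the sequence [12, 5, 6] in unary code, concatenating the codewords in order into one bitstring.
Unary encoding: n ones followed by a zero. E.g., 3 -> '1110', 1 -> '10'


Encode each number as n ones followed by a terminating 0:
  12 -> 1111111111110 (13 bits)
  5 -> 111110 (6 bits)
  6 -> 1111110 (7 bits)
Total length = 13 + 6 + 7 = 26 bits.

Unary([12, 5, 6]) = 11111111111101111101111110 (26 bits)


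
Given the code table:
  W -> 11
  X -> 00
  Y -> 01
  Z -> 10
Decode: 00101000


Decoding:
00 -> X
10 -> Z
10 -> Z
00 -> X


Result: XZZX


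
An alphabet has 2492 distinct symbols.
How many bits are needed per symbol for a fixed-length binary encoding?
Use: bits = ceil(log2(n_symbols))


log2(2492) = 11.2831
Bracket: 2^11 = 2048 < 2492 <= 2^12 = 4096
So ceil(log2(2492)) = 12

bits = ceil(log2(2492)) = ceil(11.2831) = 12 bits


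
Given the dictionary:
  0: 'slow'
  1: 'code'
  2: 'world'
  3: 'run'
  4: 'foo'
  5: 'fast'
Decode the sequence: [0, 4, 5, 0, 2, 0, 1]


Look up each index in the dictionary:
  0 -> 'slow'
  4 -> 'foo'
  5 -> 'fast'
  0 -> 'slow'
  2 -> 'world'
  0 -> 'slow'
  1 -> 'code'

Decoded: "slow foo fast slow world slow code"


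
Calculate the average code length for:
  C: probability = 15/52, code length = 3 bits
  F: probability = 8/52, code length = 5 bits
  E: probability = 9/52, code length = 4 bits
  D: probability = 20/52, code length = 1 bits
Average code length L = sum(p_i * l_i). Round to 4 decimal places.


Weighted contributions p_i * l_i:
  C: (15/52) * 3 = 45/52
  F: (8/52) * 5 = 40/52
  E: (9/52) * 4 = 36/52
  D: (20/52) * 1 = 20/52
Sum = (45 + 40 + 36 + 20)/52 = 141/52

L = 141/52 = 2.7115 bits/symbol


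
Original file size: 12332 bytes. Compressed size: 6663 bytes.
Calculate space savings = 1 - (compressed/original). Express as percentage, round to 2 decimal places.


ratio = compressed/original = 6663/12332 = 0.540302
savings = 1 - ratio = 1 - 0.540302 = 0.459698
as a percentage: 0.459698 * 100 = 45.97%

Space savings = 1 - 6663/12332 = 45.97%


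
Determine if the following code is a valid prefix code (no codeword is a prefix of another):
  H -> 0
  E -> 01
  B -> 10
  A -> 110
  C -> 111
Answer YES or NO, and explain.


Checking each pair (does one codeword prefix another?):
  H='0' vs E='01': prefix -- VIOLATION

NO -- this is NOT a valid prefix code. H (0) is a prefix of E (01).


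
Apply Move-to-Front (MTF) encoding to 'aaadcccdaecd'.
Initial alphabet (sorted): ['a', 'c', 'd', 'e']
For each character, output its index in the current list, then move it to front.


MTF encoding:
'a': index 0 in ['a', 'c', 'd', 'e'] -> ['a', 'c', 'd', 'e']
'a': index 0 in ['a', 'c', 'd', 'e'] -> ['a', 'c', 'd', 'e']
'a': index 0 in ['a', 'c', 'd', 'e'] -> ['a', 'c', 'd', 'e']
'd': index 2 in ['a', 'c', 'd', 'e'] -> ['d', 'a', 'c', 'e']
'c': index 2 in ['d', 'a', 'c', 'e'] -> ['c', 'd', 'a', 'e']
'c': index 0 in ['c', 'd', 'a', 'e'] -> ['c', 'd', 'a', 'e']
'c': index 0 in ['c', 'd', 'a', 'e'] -> ['c', 'd', 'a', 'e']
'd': index 1 in ['c', 'd', 'a', 'e'] -> ['d', 'c', 'a', 'e']
'a': index 2 in ['d', 'c', 'a', 'e'] -> ['a', 'd', 'c', 'e']
'e': index 3 in ['a', 'd', 'c', 'e'] -> ['e', 'a', 'd', 'c']
'c': index 3 in ['e', 'a', 'd', 'c'] -> ['c', 'e', 'a', 'd']
'd': index 3 in ['c', 'e', 'a', 'd'] -> ['d', 'c', 'e', 'a']


Output: [0, 0, 0, 2, 2, 0, 0, 1, 2, 3, 3, 3]


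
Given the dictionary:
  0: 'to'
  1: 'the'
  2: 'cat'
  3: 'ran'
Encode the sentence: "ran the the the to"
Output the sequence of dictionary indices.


Look up each word in the dictionary:
  'ran' -> 3
  'the' -> 1
  'the' -> 1
  'the' -> 1
  'to' -> 0

Encoded: [3, 1, 1, 1, 0]


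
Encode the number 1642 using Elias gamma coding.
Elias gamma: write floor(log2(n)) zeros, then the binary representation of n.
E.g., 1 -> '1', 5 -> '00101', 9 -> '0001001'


num_bits = floor(log2(1642)) + 1 = 11
leading_zeros = num_bits - 1 = 10
binary(1642) = 11001101010

Elias gamma(1642) = '0000000000' + '11001101010' = 000000000011001101010 (21 bits)


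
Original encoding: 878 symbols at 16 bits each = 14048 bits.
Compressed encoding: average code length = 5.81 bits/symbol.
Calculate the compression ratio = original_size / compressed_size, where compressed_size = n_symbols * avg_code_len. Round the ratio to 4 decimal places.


original_size = n_symbols * orig_bits = 878 * 16 = 14048 bits
compressed_size = n_symbols * avg_code_len = 878 * 5.81 = 5101.18 bits
ratio = original_size / compressed_size = 14048 / 5101.18 = 2.7539

Compression ratio = 2.7539


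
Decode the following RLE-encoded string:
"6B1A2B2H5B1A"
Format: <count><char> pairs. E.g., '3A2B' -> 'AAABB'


Expanding each <count><char> pair:
  6B -> 'BBBBBB'
  1A -> 'A'
  2B -> 'BB'
  2H -> 'HH'
  5B -> 'BBBBB'
  1A -> 'A'

Decoded = BBBBBBABBHHBBBBBA


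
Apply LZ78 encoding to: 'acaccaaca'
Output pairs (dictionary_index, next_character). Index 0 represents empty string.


LZ78 encoding steps:
Dictionary: {0: ''}
Step 1: w='' (idx 0), next='a' -> output (0, 'a'), add 'a' as idx 1
Step 2: w='' (idx 0), next='c' -> output (0, 'c'), add 'c' as idx 2
Step 3: w='a' (idx 1), next='c' -> output (1, 'c'), add 'ac' as idx 3
Step 4: w='c' (idx 2), next='a' -> output (2, 'a'), add 'ca' as idx 4
Step 5: w='ac' (idx 3), next='a' -> output (3, 'a'), add 'aca' as idx 5


Encoded: [(0, 'a'), (0, 'c'), (1, 'c'), (2, 'a'), (3, 'a')]


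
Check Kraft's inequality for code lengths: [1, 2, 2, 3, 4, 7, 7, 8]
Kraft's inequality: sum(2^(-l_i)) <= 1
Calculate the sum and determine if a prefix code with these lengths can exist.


Sum = 2^(-1) + 2^(-2) + 2^(-2) + 2^(-3) + 2^(-4) + 2^(-7) + 2^(-7) + 2^(-8)
    = 0.5 + 0.25 + 0.25 + 0.125 + 0.0625 + 0.0078125 + 0.0078125 + 0.00390625
    = 309/256 = 1.20703125
Since 1.20703125 > 1, Kraft's inequality is NOT satisfied.
A prefix code with these lengths CANNOT exist.

Kraft sum = 1.20703125. Not satisfied.


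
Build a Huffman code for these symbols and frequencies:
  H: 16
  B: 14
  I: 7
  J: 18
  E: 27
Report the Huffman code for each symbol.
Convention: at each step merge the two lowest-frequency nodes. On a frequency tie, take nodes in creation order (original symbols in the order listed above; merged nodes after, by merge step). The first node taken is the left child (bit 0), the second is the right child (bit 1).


Huffman tree construction:
Step 1: Merge I(7) + B(14) = 21
Step 2: Merge H(16) + J(18) = 34
Step 3: Merge (I+B)(21) + E(27) = 48
Step 4: Merge (H+J)(34) + ((I+B)+E)(48) = 82
Read each symbol's code off the tree from the root (left child = 0, right child = 1).

Codes:
  H: 00 (length 2)
  B: 101 (length 3)
  I: 100 (length 3)
  J: 01 (length 2)
  E: 11 (length 2)
Average code length: 185/82 = 2.2561 bits/symbol


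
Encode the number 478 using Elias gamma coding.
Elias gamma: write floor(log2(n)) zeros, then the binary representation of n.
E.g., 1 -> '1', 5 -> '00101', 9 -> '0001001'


num_bits = floor(log2(478)) + 1 = 9
leading_zeros = num_bits - 1 = 8
binary(478) = 111011110

Elias gamma(478) = '00000000' + '111011110' = 00000000111011110 (17 bits)


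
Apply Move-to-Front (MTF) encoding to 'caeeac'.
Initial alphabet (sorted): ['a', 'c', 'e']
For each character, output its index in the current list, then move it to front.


MTF encoding:
'c': index 1 in ['a', 'c', 'e'] -> ['c', 'a', 'e']
'a': index 1 in ['c', 'a', 'e'] -> ['a', 'c', 'e']
'e': index 2 in ['a', 'c', 'e'] -> ['e', 'a', 'c']
'e': index 0 in ['e', 'a', 'c'] -> ['e', 'a', 'c']
'a': index 1 in ['e', 'a', 'c'] -> ['a', 'e', 'c']
'c': index 2 in ['a', 'e', 'c'] -> ['c', 'a', 'e']


Output: [1, 1, 2, 0, 1, 2]


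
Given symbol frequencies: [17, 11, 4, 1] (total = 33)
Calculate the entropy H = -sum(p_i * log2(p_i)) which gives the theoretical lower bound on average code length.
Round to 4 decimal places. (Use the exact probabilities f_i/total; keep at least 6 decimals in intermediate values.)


Per-symbol terms -p_i * log2(p_i) with p_i = f_i/33:
  p = 17/33 = 0.515152: log2(p) = -0.956931, -p*log2(p) = 0.492965
  p = 11/33 = 0.333333: log2(p) = -1.584963, -p*log2(p) = 0.528321
  p = 4/33 = 0.121212: log2(p) = -3.044394, -p*log2(p) = 0.369017
  p = 1/33 = 0.030303: log2(p) = -5.044394, -p*log2(p) = 0.152860
H = 0.492965 + 0.528321 + 0.369017 + 0.152860 = 1.543163

H = 1.5432 bits/symbol


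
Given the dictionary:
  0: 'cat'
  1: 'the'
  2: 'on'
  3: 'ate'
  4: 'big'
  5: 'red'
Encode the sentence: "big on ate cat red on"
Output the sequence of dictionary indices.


Look up each word in the dictionary:
  'big' -> 4
  'on' -> 2
  'ate' -> 3
  'cat' -> 0
  'red' -> 5
  'on' -> 2

Encoded: [4, 2, 3, 0, 5, 2]


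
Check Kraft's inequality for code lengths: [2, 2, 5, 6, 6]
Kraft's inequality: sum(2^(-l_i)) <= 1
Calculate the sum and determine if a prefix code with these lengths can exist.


Sum = 2^(-2) + 2^(-2) + 2^(-5) + 2^(-6) + 2^(-6)
    = 0.25 + 0.25 + 0.03125 + 0.015625 + 0.015625
    = 36/64 = 0.5625
Since 0.5625 <= 1, Kraft's inequality IS satisfied.
A prefix code with these lengths CAN exist.

Kraft sum = 0.5625. Satisfied.


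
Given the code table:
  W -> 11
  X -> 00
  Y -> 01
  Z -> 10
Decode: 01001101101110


Decoding:
01 -> Y
00 -> X
11 -> W
01 -> Y
10 -> Z
11 -> W
10 -> Z


Result: YXWYZWZ


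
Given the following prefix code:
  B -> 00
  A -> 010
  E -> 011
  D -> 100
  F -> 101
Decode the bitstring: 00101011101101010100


Decoding step by step:
Bits 00 -> B
Bits 101 -> F
Bits 011 -> E
Bits 101 -> F
Bits 101 -> F
Bits 010 -> A
Bits 100 -> D


Decoded message: BFEFFAD


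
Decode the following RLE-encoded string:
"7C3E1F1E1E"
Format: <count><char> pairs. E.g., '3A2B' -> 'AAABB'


Expanding each <count><char> pair:
  7C -> 'CCCCCCC'
  3E -> 'EEE'
  1F -> 'F'
  1E -> 'E'
  1E -> 'E'

Decoded = CCCCCCCEEEFEE


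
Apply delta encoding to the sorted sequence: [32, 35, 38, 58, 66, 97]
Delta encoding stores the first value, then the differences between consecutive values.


First value: 32
Deltas:
  35 - 32 = 3
  38 - 35 = 3
  58 - 38 = 20
  66 - 58 = 8
  97 - 66 = 31


Delta encoded: [32, 3, 3, 20, 8, 31]


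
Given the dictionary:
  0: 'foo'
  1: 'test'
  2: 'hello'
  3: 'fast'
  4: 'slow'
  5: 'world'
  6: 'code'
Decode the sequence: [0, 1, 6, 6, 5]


Look up each index in the dictionary:
  0 -> 'foo'
  1 -> 'test'
  6 -> 'code'
  6 -> 'code'
  5 -> 'world'

Decoded: "foo test code code world"


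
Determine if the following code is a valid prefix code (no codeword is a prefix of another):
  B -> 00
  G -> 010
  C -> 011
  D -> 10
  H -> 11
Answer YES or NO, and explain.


Checking each pair (does one codeword prefix another?):
  B='00' vs G='010': no prefix
  B='00' vs C='011': no prefix
  B='00' vs D='10': no prefix
  B='00' vs H='11': no prefix
  G='010' vs B='00': no prefix
  G='010' vs C='011': no prefix
  G='010' vs D='10': no prefix
  G='010' vs H='11': no prefix
  C='011' vs B='00': no prefix
  C='011' vs G='010': no prefix
  C='011' vs D='10': no prefix
  C='011' vs H='11': no prefix
  D='10' vs B='00': no prefix
  D='10' vs G='010': no prefix
  D='10' vs C='011': no prefix
  D='10' vs H='11': no prefix
  H='11' vs B='00': no prefix
  H='11' vs G='010': no prefix
  H='11' vs C='011': no prefix
  H='11' vs D='10': no prefix
No violation found over all pairs.

YES -- this is a valid prefix code. No codeword is a prefix of any other codeword.


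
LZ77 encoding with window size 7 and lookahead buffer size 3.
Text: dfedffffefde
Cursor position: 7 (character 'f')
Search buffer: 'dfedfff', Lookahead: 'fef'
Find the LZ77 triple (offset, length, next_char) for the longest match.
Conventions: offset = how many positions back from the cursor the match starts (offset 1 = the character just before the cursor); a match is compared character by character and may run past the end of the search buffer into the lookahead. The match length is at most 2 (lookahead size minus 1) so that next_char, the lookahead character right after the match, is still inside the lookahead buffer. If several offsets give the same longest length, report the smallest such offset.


Try each offset into the search buffer:
  offset=1 (pos 6, char 'f'): match length 1
  offset=2 (pos 5, char 'f'): match length 1
  offset=3 (pos 4, char 'f'): match length 1
  offset=4 (pos 3, char 'd'): match length 0
  offset=5 (pos 2, char 'e'): match length 0
  offset=6 (pos 1, char 'f'): match length 2
  offset=7 (pos 0, char 'd'): match length 0
Longest match has length 2 at offset 6.
next_char = character at position 7 + 2 = 9 -> 'f'

Best match: offset=6, length=2 (matching 'fe' starting at position 1)
LZ77 triple: (6, 2, 'f')


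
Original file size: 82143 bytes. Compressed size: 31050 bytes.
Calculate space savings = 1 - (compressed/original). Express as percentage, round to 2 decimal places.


ratio = compressed/original = 31050/82143 = 0.377999
savings = 1 - ratio = 1 - 0.377999 = 0.622001
as a percentage: 0.622001 * 100 = 62.2%

Space savings = 1 - 31050/82143 = 62.2%


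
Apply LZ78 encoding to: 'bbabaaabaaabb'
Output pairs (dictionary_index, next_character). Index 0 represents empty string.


LZ78 encoding steps:
Dictionary: {0: ''}
Step 1: w='' (idx 0), next='b' -> output (0, 'b'), add 'b' as idx 1
Step 2: w='b' (idx 1), next='a' -> output (1, 'a'), add 'ba' as idx 2
Step 3: w='ba' (idx 2), next='a' -> output (2, 'a'), add 'baa' as idx 3
Step 4: w='' (idx 0), next='a' -> output (0, 'a'), add 'a' as idx 4
Step 5: w='baa' (idx 3), next='a' -> output (3, 'a'), add 'baaa' as idx 5
Step 6: w='b' (idx 1), next='b' -> output (1, 'b'), add 'bb' as idx 6


Encoded: [(0, 'b'), (1, 'a'), (2, 'a'), (0, 'a'), (3, 'a'), (1, 'b')]


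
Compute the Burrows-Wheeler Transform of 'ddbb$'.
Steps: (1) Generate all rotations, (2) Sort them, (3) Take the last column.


Rotations (sorted):
  0: $ddbb -> last char: b
  1: b$ddb -> last char: b
  2: bb$dd -> last char: d
  3: dbb$d -> last char: d
  4: ddbb$ -> last char: $


BWT = bbdd$


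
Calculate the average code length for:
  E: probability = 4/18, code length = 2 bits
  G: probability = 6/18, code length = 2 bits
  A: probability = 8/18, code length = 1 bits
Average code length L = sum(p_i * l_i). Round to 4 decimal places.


Weighted contributions p_i * l_i:
  E: (4/18) * 2 = 8/18
  G: (6/18) * 2 = 12/18
  A: (8/18) * 1 = 8/18
Sum = (8 + 12 + 8)/18 = 28/18

L = 28/18 = 1.5556 bits/symbol


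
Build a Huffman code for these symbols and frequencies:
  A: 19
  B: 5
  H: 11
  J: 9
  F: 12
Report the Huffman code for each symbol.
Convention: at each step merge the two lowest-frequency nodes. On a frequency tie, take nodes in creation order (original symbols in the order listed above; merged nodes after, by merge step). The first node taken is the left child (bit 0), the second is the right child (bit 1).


Huffman tree construction:
Step 1: Merge B(5) + J(9) = 14
Step 2: Merge H(11) + F(12) = 23
Step 3: Merge (B+J)(14) + A(19) = 33
Step 4: Merge (H+F)(23) + ((B+J)+A)(33) = 56
Read each symbol's code off the tree from the root (left child = 0, right child = 1).

Codes:
  A: 11 (length 2)
  B: 100 (length 3)
  H: 00 (length 2)
  J: 101 (length 3)
  F: 01 (length 2)
Average code length: 126/56 = 2.2500 bits/symbol


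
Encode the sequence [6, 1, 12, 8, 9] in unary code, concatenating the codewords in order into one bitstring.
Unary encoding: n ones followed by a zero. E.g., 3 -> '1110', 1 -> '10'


Encode each number as n ones followed by a terminating 0:
  6 -> 1111110 (7 bits)
  1 -> 10 (2 bits)
  12 -> 1111111111110 (13 bits)
  8 -> 111111110 (9 bits)
  9 -> 1111111110 (10 bits)
Total length = 7 + 2 + 13 + 9 + 10 = 41 bits.

Unary([6, 1, 12, 8, 9]) = 11111101011111111111101111111101111111110 (41 bits)


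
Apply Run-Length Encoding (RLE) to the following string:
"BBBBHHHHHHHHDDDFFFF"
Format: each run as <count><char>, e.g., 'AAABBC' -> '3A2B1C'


Scanning runs left to right:
  i=0: run of 'B' x 4 -> '4B'
  i=4: run of 'H' x 8 -> '8H'
  i=12: run of 'D' x 3 -> '3D'
  i=15: run of 'F' x 4 -> '4F'

RLE = 4B8H3D4F


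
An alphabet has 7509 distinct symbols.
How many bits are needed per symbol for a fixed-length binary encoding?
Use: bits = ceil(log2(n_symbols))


log2(7509) = 12.8744
Bracket: 2^12 = 4096 < 7509 <= 2^13 = 8192
So ceil(log2(7509)) = 13

bits = ceil(log2(7509)) = ceil(12.8744) = 13 bits


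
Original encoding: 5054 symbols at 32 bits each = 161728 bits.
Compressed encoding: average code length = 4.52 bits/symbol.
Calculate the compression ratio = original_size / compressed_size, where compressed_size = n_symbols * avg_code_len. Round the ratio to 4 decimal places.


original_size = n_symbols * orig_bits = 5054 * 32 = 161728 bits
compressed_size = n_symbols * avg_code_len = 5054 * 4.52 = 22844.08 bits
ratio = original_size / compressed_size = 161728 / 22844.08 = 7.0796

Compression ratio = 7.0796


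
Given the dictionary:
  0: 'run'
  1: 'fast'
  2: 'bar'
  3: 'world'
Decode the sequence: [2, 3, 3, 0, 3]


Look up each index in the dictionary:
  2 -> 'bar'
  3 -> 'world'
  3 -> 'world'
  0 -> 'run'
  3 -> 'world'

Decoded: "bar world world run world"


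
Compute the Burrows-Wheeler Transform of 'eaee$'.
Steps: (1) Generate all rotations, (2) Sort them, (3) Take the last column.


Rotations (sorted):
  0: $eaee -> last char: e
  1: aee$e -> last char: e
  2: e$eae -> last char: e
  3: eaee$ -> last char: $
  4: ee$ea -> last char: a


BWT = eee$a


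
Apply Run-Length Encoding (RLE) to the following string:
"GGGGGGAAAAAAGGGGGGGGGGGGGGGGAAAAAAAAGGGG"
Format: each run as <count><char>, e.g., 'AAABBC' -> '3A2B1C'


Scanning runs left to right:
  i=0: run of 'G' x 6 -> '6G'
  i=6: run of 'A' x 6 -> '6A'
  i=12: run of 'G' x 16 -> '16G'
  i=28: run of 'A' x 8 -> '8A'
  i=36: run of 'G' x 4 -> '4G'

RLE = 6G6A16G8A4G


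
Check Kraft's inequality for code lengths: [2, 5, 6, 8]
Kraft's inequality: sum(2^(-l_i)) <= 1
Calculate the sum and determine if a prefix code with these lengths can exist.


Sum = 2^(-2) + 2^(-5) + 2^(-6) + 2^(-8)
    = 0.25 + 0.03125 + 0.015625 + 0.00390625
    = 77/256 = 0.30078125
Since 0.30078125 <= 1, Kraft's inequality IS satisfied.
A prefix code with these lengths CAN exist.

Kraft sum = 0.30078125. Satisfied.


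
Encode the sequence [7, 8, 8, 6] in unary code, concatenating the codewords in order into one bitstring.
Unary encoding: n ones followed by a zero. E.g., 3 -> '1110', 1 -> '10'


Encode each number as n ones followed by a terminating 0:
  7 -> 11111110 (8 bits)
  8 -> 111111110 (9 bits)
  8 -> 111111110 (9 bits)
  6 -> 1111110 (7 bits)
Total length = 8 + 9 + 9 + 7 = 33 bits.

Unary([7, 8, 8, 6]) = 111111101111111101111111101111110 (33 bits)


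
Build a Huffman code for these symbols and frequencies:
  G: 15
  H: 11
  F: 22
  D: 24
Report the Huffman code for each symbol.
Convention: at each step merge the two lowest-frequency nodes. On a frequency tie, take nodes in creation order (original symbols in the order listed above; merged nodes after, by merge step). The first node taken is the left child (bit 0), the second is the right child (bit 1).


Huffman tree construction:
Step 1: Merge H(11) + G(15) = 26
Step 2: Merge F(22) + D(24) = 46
Step 3: Merge (H+G)(26) + (F+D)(46) = 72
Read each symbol's code off the tree from the root (left child = 0, right child = 1).

Codes:
  G: 01 (length 2)
  H: 00 (length 2)
  F: 10 (length 2)
  D: 11 (length 2)
Average code length: 144/72 = 2.0000 bits/symbol


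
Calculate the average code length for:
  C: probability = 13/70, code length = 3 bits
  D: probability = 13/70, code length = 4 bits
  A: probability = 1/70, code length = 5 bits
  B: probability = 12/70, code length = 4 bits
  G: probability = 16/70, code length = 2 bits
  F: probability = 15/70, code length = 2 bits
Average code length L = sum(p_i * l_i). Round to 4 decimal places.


Weighted contributions p_i * l_i:
  C: (13/70) * 3 = 39/70
  D: (13/70) * 4 = 52/70
  A: (1/70) * 5 = 5/70
  B: (12/70) * 4 = 48/70
  G: (16/70) * 2 = 32/70
  F: (15/70) * 2 = 30/70
Sum = (39 + 52 + 5 + 48 + 32 + 30)/70 = 206/70

L = 206/70 = 2.9429 bits/symbol


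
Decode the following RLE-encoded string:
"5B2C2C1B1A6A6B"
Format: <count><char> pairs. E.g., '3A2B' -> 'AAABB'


Expanding each <count><char> pair:
  5B -> 'BBBBB'
  2C -> 'CC'
  2C -> 'CC'
  1B -> 'B'
  1A -> 'A'
  6A -> 'AAAAAA'
  6B -> 'BBBBBB'

Decoded = BBBBBCCCCBAAAAAAABBBBBB


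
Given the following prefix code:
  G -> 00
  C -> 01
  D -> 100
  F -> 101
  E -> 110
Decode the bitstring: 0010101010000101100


Decoding step by step:
Bits 00 -> G
Bits 101 -> F
Bits 01 -> C
Bits 01 -> C
Bits 00 -> G
Bits 00 -> G
Bits 101 -> F
Bits 100 -> D


Decoded message: GFCCGGFD


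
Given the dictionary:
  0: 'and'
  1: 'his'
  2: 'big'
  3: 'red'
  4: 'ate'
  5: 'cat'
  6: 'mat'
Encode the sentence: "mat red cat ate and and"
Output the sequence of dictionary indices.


Look up each word in the dictionary:
  'mat' -> 6
  'red' -> 3
  'cat' -> 5
  'ate' -> 4
  'and' -> 0
  'and' -> 0

Encoded: [6, 3, 5, 4, 0, 0]


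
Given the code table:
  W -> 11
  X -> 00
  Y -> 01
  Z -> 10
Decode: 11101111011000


Decoding:
11 -> W
10 -> Z
11 -> W
11 -> W
01 -> Y
10 -> Z
00 -> X


Result: WZWWYZX


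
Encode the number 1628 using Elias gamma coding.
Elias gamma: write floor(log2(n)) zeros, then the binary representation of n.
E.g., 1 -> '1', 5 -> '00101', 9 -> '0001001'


num_bits = floor(log2(1628)) + 1 = 11
leading_zeros = num_bits - 1 = 10
binary(1628) = 11001011100

Elias gamma(1628) = '0000000000' + '11001011100' = 000000000011001011100 (21 bits)


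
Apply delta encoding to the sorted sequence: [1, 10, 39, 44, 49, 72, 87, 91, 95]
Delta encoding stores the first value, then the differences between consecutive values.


First value: 1
Deltas:
  10 - 1 = 9
  39 - 10 = 29
  44 - 39 = 5
  49 - 44 = 5
  72 - 49 = 23
  87 - 72 = 15
  91 - 87 = 4
  95 - 91 = 4


Delta encoded: [1, 9, 29, 5, 5, 23, 15, 4, 4]


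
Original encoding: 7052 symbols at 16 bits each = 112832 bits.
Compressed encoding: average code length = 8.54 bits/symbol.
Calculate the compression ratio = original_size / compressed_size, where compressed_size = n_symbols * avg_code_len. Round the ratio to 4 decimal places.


original_size = n_symbols * orig_bits = 7052 * 16 = 112832 bits
compressed_size = n_symbols * avg_code_len = 7052 * 8.54 = 60224.08 bits
ratio = original_size / compressed_size = 112832 / 60224.08 = 1.8735

Compression ratio = 1.8735


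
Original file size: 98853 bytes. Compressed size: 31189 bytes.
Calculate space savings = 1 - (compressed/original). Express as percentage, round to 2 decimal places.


ratio = compressed/original = 31189/98853 = 0.315509
savings = 1 - ratio = 1 - 0.315509 = 0.684491
as a percentage: 0.684491 * 100 = 68.45%

Space savings = 1 - 31189/98853 = 68.45%


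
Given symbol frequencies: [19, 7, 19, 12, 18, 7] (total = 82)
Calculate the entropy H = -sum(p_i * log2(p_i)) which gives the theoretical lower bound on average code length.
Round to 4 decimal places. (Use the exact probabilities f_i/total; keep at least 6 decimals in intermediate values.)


Per-symbol terms -p_i * log2(p_i) with p_i = f_i/82:
  p = 19/82 = 0.231707: log2(p) = -2.109624, -p*log2(p) = 0.488815
  p = 7/82 = 0.085366: log2(p) = -3.550197, -p*log2(p) = 0.303066
  p = 19/82 = 0.231707: log2(p) = -2.109624, -p*log2(p) = 0.488815
  p = 12/82 = 0.146341: log2(p) = -2.772590, -p*log2(p) = 0.405745
  p = 18/82 = 0.219512: log2(p) = -2.187627, -p*log2(p) = 0.480211
  p = 7/82 = 0.085366: log2(p) = -3.550197, -p*log2(p) = 0.303066
H = 0.488815 + 0.303066 + 0.488815 + 0.405745 + 0.480211 + 0.303066 = 2.469718

H = 2.4697 bits/symbol


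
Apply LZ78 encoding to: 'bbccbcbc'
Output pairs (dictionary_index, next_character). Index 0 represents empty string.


LZ78 encoding steps:
Dictionary: {0: ''}
Step 1: w='' (idx 0), next='b' -> output (0, 'b'), add 'b' as idx 1
Step 2: w='b' (idx 1), next='c' -> output (1, 'c'), add 'bc' as idx 2
Step 3: w='' (idx 0), next='c' -> output (0, 'c'), add 'c' as idx 3
Step 4: w='bc' (idx 2), next='b' -> output (2, 'b'), add 'bcb' as idx 4
Step 5: w='c' (idx 3), end of input -> output (3, '')


Encoded: [(0, 'b'), (1, 'c'), (0, 'c'), (2, 'b'), (3, '')]


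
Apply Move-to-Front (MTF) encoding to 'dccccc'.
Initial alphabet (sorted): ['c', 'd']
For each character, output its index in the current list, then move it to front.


MTF encoding:
'd': index 1 in ['c', 'd'] -> ['d', 'c']
'c': index 1 in ['d', 'c'] -> ['c', 'd']
'c': index 0 in ['c', 'd'] -> ['c', 'd']
'c': index 0 in ['c', 'd'] -> ['c', 'd']
'c': index 0 in ['c', 'd'] -> ['c', 'd']
'c': index 0 in ['c', 'd'] -> ['c', 'd']


Output: [1, 1, 0, 0, 0, 0]


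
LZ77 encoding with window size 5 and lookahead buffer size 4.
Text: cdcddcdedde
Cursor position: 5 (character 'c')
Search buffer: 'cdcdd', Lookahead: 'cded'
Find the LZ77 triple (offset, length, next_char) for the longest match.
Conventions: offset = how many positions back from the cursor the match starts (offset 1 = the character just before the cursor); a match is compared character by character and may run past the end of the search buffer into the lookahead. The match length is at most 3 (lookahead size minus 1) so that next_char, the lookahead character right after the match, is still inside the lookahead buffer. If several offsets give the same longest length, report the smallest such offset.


Try each offset into the search buffer:
  offset=1 (pos 4, char 'd'): match length 0
  offset=2 (pos 3, char 'd'): match length 0
  offset=3 (pos 2, char 'c'): match length 2
  offset=4 (pos 1, char 'd'): match length 0
  offset=5 (pos 0, char 'c'): match length 2
Longest match has length 2, found at offsets 3, 5; take the smallest, offset 3.
next_char = character at position 5 + 2 = 7 -> 'e'

Best match: offset=3, length=2 (matching 'cd' starting at position 2)
LZ77 triple: (3, 2, 'e')


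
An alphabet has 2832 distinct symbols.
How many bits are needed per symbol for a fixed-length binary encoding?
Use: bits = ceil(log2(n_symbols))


log2(2832) = 11.4676
Bracket: 2^11 = 2048 < 2832 <= 2^12 = 4096
So ceil(log2(2832)) = 12

bits = ceil(log2(2832)) = ceil(11.4676) = 12 bits


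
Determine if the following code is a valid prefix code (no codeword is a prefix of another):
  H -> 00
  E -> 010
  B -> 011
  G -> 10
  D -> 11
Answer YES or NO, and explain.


Checking each pair (does one codeword prefix another?):
  H='00' vs E='010': no prefix
  H='00' vs B='011': no prefix
  H='00' vs G='10': no prefix
  H='00' vs D='11': no prefix
  E='010' vs H='00': no prefix
  E='010' vs B='011': no prefix
  E='010' vs G='10': no prefix
  E='010' vs D='11': no prefix
  B='011' vs H='00': no prefix
  B='011' vs E='010': no prefix
  B='011' vs G='10': no prefix
  B='011' vs D='11': no prefix
  G='10' vs H='00': no prefix
  G='10' vs E='010': no prefix
  G='10' vs B='011': no prefix
  G='10' vs D='11': no prefix
  D='11' vs H='00': no prefix
  D='11' vs E='010': no prefix
  D='11' vs B='011': no prefix
  D='11' vs G='10': no prefix
No violation found over all pairs.

YES -- this is a valid prefix code. No codeword is a prefix of any other codeword.


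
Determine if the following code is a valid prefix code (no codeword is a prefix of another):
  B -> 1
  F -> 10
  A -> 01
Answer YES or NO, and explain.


Checking each pair (does one codeword prefix another?):
  B='1' vs F='10': prefix -- VIOLATION

NO -- this is NOT a valid prefix code. B (1) is a prefix of F (10).


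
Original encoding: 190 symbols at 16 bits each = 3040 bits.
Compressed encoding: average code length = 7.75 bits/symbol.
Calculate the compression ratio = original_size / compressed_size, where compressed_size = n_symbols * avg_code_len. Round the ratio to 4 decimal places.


original_size = n_symbols * orig_bits = 190 * 16 = 3040 bits
compressed_size = n_symbols * avg_code_len = 190 * 7.75 = 1472.5 bits
ratio = original_size / compressed_size = 3040 / 1472.5 = 2.0645

Compression ratio = 2.0645


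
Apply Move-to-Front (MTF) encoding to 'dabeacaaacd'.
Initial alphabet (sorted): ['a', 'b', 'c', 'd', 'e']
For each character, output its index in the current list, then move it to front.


MTF encoding:
'd': index 3 in ['a', 'b', 'c', 'd', 'e'] -> ['d', 'a', 'b', 'c', 'e']
'a': index 1 in ['d', 'a', 'b', 'c', 'e'] -> ['a', 'd', 'b', 'c', 'e']
'b': index 2 in ['a', 'd', 'b', 'c', 'e'] -> ['b', 'a', 'd', 'c', 'e']
'e': index 4 in ['b', 'a', 'd', 'c', 'e'] -> ['e', 'b', 'a', 'd', 'c']
'a': index 2 in ['e', 'b', 'a', 'd', 'c'] -> ['a', 'e', 'b', 'd', 'c']
'c': index 4 in ['a', 'e', 'b', 'd', 'c'] -> ['c', 'a', 'e', 'b', 'd']
'a': index 1 in ['c', 'a', 'e', 'b', 'd'] -> ['a', 'c', 'e', 'b', 'd']
'a': index 0 in ['a', 'c', 'e', 'b', 'd'] -> ['a', 'c', 'e', 'b', 'd']
'a': index 0 in ['a', 'c', 'e', 'b', 'd'] -> ['a', 'c', 'e', 'b', 'd']
'c': index 1 in ['a', 'c', 'e', 'b', 'd'] -> ['c', 'a', 'e', 'b', 'd']
'd': index 4 in ['c', 'a', 'e', 'b', 'd'] -> ['d', 'c', 'a', 'e', 'b']


Output: [3, 1, 2, 4, 2, 4, 1, 0, 0, 1, 4]
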